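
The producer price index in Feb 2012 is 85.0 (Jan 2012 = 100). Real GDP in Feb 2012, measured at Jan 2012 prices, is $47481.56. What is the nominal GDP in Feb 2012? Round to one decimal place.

40359.3

Nominal = Real × (Index/100) = 47481.56 × (85.0/100)
        = 47481.56 × 0.850 = 40359.3260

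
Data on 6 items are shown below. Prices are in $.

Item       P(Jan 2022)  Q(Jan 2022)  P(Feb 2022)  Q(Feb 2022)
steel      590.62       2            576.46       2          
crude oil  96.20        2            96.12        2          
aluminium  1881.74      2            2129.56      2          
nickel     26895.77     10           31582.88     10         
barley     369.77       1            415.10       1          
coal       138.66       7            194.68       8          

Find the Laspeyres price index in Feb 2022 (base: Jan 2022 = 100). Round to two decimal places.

Laspeyres price index uses base-period quantities as weights.
ΣP(Feb 2022)·Q(Jan 2022) = 576.46×2 + 96.12×2 + 2129.56×2 + 31582.88×10 + 415.10×1 + 194.68×7 = 1152.92 + 192.24 + 4259.12 + 315828.8 + 415.1 + 1362.76 = 323210.94
ΣP(Jan 2022)·Q(Jan 2022) = 590.62×2 + 96.20×2 + 1881.74×2 + 26895.77×10 + 369.77×1 + 138.66×7 = 1181.24 + 192.4 + 3763.48 + 268957.7 + 369.77 + 970.62 = 275435.21
Index = 323210.94 / 275435.21 × 100 = 117.3455

117.35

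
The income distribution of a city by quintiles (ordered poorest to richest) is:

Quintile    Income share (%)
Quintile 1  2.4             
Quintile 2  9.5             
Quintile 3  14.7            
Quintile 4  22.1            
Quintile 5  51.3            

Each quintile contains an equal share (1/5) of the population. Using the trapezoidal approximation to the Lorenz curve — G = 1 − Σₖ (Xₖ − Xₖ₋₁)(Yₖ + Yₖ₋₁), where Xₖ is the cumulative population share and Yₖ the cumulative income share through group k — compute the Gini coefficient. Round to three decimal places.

0.442

Cumulative income shares Yₖ: 0.0240, 0.1190, 0.2660, 0.4870, 1.0000
Σ (Xₖ−Xₖ₋₁)(Yₖ+Yₖ₋₁) = (1/5)(0.0240+0.0000) + (1/5)(0.1190+0.0240) + (1/5)(0.2660+0.1190) + (1/5)(0.4870+0.2660) + (1/5)(1.0000+0.4870)
  = 0.0048 + 0.0286 + 0.0770 + 0.1506 + 0.2974 = 0.5584
G = 1 − 0.5584 = 0.4416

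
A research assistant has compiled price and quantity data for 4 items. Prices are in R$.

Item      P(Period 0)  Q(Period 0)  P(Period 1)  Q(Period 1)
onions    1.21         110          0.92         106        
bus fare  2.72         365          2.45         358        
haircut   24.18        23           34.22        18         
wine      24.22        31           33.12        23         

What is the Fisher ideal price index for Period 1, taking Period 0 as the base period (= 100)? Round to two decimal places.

113.88

Laspeyres component (base-period weights):
ΣP(Period 1)Q(Period 0) = 0.92×110 + 2.45×365 + 34.22×23 + 33.12×31 = 101.2 + 894.25 + 787.06 + 1026.72 = 2809.23
ΣP(Period 0)Q(Period 0) = 1.21×110 + 2.72×365 + 24.18×23 + 24.22×31 = 133.1 + 992.8 + 556.14 + 750.82 = 2432.86
L = 2809.23 / 2432.86 × 100 = 115.4703
Paasche component (current-period weights):
ΣP(Period 1)Q(Period 1) = 0.92×106 + 2.45×358 + 34.22×18 + 33.12×23 = 97.52 + 877.1 + 615.96 + 761.76 = 2352.34
ΣP(Period 0)Q(Period 1) = 1.21×106 + 2.72×358 + 24.18×18 + 24.22×23 = 128.26 + 973.76 + 435.24 + 557.06 = 2094.32
P = 2352.34 / 2094.32 × 100 = 112.3200
Fisher = √(L × P) = √(115.4703 × 112.3200) = 113.8842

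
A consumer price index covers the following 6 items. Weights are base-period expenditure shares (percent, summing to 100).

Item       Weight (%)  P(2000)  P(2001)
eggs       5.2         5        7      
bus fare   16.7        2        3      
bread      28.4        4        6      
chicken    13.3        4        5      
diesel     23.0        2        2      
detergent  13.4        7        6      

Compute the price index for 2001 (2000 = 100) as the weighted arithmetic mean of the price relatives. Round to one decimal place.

126.0

eggs: 5.2 × (7/5) = 5.2 × 1.400000 = 7.2800
bus fare: 16.7 × (3/2) = 16.7 × 1.500000 = 25.0500
bread: 28.4 × (6/4) = 28.4 × 1.500000 = 42.6000
chicken: 13.3 × (5/4) = 13.3 × 1.250000 = 16.6250
diesel: 23.0 × (2/2) = 23.0 × 1.000000 = 23.0000
detergent: 13.4 × (6/7) = 13.4 × 0.857143 = 11.4857
Index = Σ wᵢ·(p₁ᵢ/p₀ᵢ) = 7.2800 + 25.0500 + 42.6000 + 16.6250 + 23.0000 + 11.4857 = 126.0407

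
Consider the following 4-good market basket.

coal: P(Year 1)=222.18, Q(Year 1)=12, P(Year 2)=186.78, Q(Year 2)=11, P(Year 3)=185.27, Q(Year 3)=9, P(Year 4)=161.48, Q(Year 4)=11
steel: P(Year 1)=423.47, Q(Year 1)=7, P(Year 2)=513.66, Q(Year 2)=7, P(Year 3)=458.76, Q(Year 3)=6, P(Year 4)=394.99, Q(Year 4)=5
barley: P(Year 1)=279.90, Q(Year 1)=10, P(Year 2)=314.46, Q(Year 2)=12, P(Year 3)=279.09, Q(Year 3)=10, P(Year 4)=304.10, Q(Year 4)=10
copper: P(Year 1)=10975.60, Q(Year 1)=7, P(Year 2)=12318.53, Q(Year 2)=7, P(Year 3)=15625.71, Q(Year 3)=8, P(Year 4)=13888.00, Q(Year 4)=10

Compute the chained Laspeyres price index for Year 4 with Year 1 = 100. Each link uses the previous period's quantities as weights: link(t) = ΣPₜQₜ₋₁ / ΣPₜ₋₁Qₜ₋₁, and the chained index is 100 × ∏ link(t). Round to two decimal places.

122.89

Link Year 1→Year 2:
ΣP(Year 2)Q(Year 1) = 186.78×12 + 513.66×7 + 314.46×10 + 12318.53×7 = 2241.36 + 3595.62 + 3144.6 + 86229.71 = 95211.29
ΣP(Year 1)Q(Year 1) = 222.18×12 + 423.47×7 + 279.90×10 + 10975.60×7 = 2666.16 + 2964.29 + 2799 + 76829.2 = 85258.65
link = 95211.29/85258.65 = 1.116735
Link Year 2→Year 3:
ΣP(Year 3)Q(Year 2) = 185.27×11 + 458.76×7 + 279.09×12 + 15625.71×7 = 2037.97 + 3211.32 + 3349.08 + 109379.97 = 117978.34
ΣP(Year 2)Q(Year 2) = 186.78×11 + 513.66×7 + 314.46×12 + 12318.53×7 = 2054.58 + 3595.62 + 3773.52 + 86229.71 = 95653.43
link = 117978.34/95653.43 = 1.233394
Link Year 3→Year 4:
ΣP(Year 4)Q(Year 3) = 161.48×9 + 394.99×6 + 304.10×10 + 13888.00×8 = 1453.32 + 2369.94 + 3041 + 111104 = 117968.26
ΣP(Year 3)Q(Year 3) = 185.27×9 + 458.76×6 + 279.09×10 + 15625.71×8 = 1667.43 + 2752.56 + 2790.9 + 125005.68 = 132216.57
link = 117968.26/132216.57 = 0.892235
Chained index = 100 × 1.116735 × 1.233394 × 0.892235 = 122.8941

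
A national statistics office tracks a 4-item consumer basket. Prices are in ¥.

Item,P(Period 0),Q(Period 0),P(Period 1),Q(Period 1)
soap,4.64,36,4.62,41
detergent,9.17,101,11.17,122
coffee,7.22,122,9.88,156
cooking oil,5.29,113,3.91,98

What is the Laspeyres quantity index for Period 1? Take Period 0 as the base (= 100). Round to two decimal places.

Laspeyres quantity index uses base-period prices as weights.
ΣP(Period 0)·Q(Period 1) = 4.64×41 + 9.17×122 + 7.22×156 + 5.29×98 = 190.24 + 1118.74 + 1126.32 + 518.42 = 2953.72
ΣP(Period 0)·Q(Period 0) = 4.64×36 + 9.17×101 + 7.22×122 + 5.29×113 = 167.04 + 926.17 + 880.84 + 597.77 = 2571.82
Index = 2953.72 / 2571.82 × 100 = 114.8494

114.85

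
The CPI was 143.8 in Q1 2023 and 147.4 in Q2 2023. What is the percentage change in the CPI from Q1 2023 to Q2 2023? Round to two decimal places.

2.50%

Change = (147.4 − 143.8) / 143.8 × 100
       = 3.6 / 143.8 × 100 = 2.5035%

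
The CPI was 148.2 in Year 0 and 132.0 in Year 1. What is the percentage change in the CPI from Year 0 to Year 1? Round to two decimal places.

Change = (132.0 − 148.2) / 148.2 × 100
       = -16.2 / 148.2 × 100 = -10.9312%

-10.93%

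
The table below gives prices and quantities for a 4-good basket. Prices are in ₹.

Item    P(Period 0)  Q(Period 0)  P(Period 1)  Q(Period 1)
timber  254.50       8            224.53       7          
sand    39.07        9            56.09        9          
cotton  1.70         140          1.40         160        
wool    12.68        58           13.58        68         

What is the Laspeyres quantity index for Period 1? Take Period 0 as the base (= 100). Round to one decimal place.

97.2

Laspeyres quantity index uses base-period prices as weights.
ΣP(Period 0)·Q(Period 1) = 254.50×7 + 39.07×9 + 1.70×160 + 12.68×68 = 1781.5 + 351.63 + 272 + 862.24 = 3267.37
ΣP(Period 0)·Q(Period 0) = 254.50×8 + 39.07×9 + 1.70×140 + 12.68×58 = 2036 + 351.63 + 238 + 735.44 = 3361.07
Index = 3267.37 / 3361.07 × 100 = 97.2122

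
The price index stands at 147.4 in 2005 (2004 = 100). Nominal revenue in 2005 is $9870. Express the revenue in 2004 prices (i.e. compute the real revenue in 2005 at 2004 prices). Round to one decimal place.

6696.1

Real = Nominal ÷ (Index/100) = 9870 ÷ (147.4/100)
     = 9870 ÷ 1.474 = 6696.0651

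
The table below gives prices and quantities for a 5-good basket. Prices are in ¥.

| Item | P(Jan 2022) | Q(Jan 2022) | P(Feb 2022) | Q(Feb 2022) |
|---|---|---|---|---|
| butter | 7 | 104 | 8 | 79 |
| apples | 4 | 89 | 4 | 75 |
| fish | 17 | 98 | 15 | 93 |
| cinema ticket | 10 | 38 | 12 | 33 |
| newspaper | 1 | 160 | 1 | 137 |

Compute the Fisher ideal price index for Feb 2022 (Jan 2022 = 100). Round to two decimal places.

99.05

Laspeyres component (base-period weights):
ΣP(Feb 2022)Q(Jan 2022) = 8×104 + 4×89 + 15×98 + 12×38 + 1×160 = 832 + 356 + 1470 + 456 + 160 = 3274
ΣP(Jan 2022)Q(Jan 2022) = 7×104 + 4×89 + 17×98 + 10×38 + 1×160 = 728 + 356 + 1666 + 380 + 160 = 3290
L = 3274 / 3290 × 100 = 99.5137
Paasche component (current-period weights):
ΣP(Feb 2022)Q(Feb 2022) = 8×79 + 4×75 + 15×93 + 12×33 + 1×137 = 632 + 300 + 1395 + 396 + 137 = 2860
ΣP(Jan 2022)Q(Feb 2022) = 7×79 + 4×75 + 17×93 + 10×33 + 1×137 = 553 + 300 + 1581 + 330 + 137 = 2901
P = 2860 / 2901 × 100 = 98.5867
Fisher = √(L × P) = √(99.5137 × 98.5867) = 99.0491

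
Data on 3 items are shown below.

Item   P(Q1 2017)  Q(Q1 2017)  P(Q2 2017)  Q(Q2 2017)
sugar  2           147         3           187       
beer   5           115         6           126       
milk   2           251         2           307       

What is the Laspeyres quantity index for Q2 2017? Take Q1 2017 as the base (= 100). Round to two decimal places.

Laspeyres quantity index uses base-period prices as weights.
ΣP(Q1 2017)·Q(Q2 2017) = 2×187 + 5×126 + 2×307 = 374 + 630 + 614 = 1618
ΣP(Q1 2017)·Q(Q1 2017) = 2×147 + 5×115 + 2×251 = 294 + 575 + 502 = 1371
Index = 1618 / 1371 × 100 = 118.0160

118.02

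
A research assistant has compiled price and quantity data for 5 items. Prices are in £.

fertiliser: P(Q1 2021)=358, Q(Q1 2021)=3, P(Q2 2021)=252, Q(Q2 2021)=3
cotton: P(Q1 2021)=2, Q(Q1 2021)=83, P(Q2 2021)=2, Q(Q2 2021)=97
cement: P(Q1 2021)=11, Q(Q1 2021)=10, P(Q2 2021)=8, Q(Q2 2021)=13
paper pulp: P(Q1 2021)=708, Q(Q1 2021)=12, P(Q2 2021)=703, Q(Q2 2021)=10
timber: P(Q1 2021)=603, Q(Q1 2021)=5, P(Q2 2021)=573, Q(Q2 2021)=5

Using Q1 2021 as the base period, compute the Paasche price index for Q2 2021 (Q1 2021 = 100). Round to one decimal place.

95.2

Paasche price index uses current-period quantities as weights.
ΣP(Q2 2021)·Q(Q2 2021) = 252×3 + 2×97 + 8×13 + 703×10 + 573×5 = 756 + 194 + 104 + 7030 + 2865 = 10949
ΣP(Q1 2021)·Q(Q2 2021) = 358×3 + 2×97 + 11×13 + 708×10 + 603×5 = 1074 + 194 + 143 + 7080 + 3015 = 11506
Index = 10949 / 11506 × 100 = 95.1590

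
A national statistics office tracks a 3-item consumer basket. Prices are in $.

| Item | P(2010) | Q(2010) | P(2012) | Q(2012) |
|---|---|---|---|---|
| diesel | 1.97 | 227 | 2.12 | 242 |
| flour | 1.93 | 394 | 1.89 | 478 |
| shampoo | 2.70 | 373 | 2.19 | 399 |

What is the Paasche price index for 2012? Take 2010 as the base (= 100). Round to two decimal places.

Paasche price index uses current-period quantities as weights.
ΣP(2012)·Q(2012) = 2.12×242 + 1.89×478 + 2.19×399 = 513.04 + 903.42 + 873.81 = 2290.27
ΣP(2010)·Q(2012) = 1.97×242 + 1.93×478 + 2.70×399 = 476.74 + 922.54 + 1077.3 = 2476.58
Index = 2290.27 / 2476.58 × 100 = 92.4771

92.48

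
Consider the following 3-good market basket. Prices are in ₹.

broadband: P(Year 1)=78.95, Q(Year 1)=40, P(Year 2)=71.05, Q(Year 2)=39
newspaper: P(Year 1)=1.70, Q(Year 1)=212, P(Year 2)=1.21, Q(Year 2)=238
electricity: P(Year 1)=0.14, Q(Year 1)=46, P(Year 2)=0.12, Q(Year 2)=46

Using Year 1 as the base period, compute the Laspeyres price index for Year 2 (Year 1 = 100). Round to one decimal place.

88.1

Laspeyres price index uses base-period quantities as weights.
ΣP(Year 2)·Q(Year 1) = 71.05×40 + 1.21×212 + 0.12×46 = 2842 + 256.52 + 5.52 = 3104.04
ΣP(Year 1)·Q(Year 1) = 78.95×40 + 1.70×212 + 0.14×46 = 3158 + 360.4 + 6.44 = 3524.84
Index = 3104.04 / 3524.84 × 100 = 88.0619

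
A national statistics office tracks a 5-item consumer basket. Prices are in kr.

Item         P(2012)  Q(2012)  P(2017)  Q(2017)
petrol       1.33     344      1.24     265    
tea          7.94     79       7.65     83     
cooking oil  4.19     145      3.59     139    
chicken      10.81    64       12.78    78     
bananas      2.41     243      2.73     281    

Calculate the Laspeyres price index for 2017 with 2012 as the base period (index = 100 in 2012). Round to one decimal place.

Laspeyres price index uses base-period quantities as weights.
ΣP(2017)·Q(2012) = 1.24×344 + 7.65×79 + 3.59×145 + 12.78×64 + 2.73×243 = 426.56 + 604.35 + 520.55 + 817.92 + 663.39 = 3032.77
ΣP(2012)·Q(2012) = 1.33×344 + 7.94×79 + 4.19×145 + 10.81×64 + 2.41×243 = 457.52 + 627.26 + 607.55 + 691.84 + 585.63 = 2969.8
Index = 3032.77 / 2969.8 × 100 = 102.1203

102.1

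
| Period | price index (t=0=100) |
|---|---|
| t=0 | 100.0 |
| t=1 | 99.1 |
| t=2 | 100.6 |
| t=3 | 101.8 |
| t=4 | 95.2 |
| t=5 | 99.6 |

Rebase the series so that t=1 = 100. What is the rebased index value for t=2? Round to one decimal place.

Rebased(t=2) = 100.6 / 99.1 × 100 = 101.5136

101.5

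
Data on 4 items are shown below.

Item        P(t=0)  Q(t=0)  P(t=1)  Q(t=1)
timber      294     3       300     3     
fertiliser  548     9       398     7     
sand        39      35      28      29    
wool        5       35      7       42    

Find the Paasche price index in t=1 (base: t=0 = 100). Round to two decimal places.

79.09

Paasche price index uses current-period quantities as weights.
ΣP(t=1)·Q(t=1) = 300×3 + 398×7 + 28×29 + 7×42 = 900 + 2786 + 812 + 294 = 4792
ΣP(t=0)·Q(t=1) = 294×3 + 548×7 + 39×29 + 5×42 = 882 + 3836 + 1131 + 210 = 6059
Index = 4792 / 6059 × 100 = 79.0890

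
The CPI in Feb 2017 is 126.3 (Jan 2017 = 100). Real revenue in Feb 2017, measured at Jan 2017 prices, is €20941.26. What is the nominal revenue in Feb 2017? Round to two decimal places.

26448.81

Nominal = Real × (Index/100) = 20941.26 × (126.3/100)
        = 20941.26 × 1.263 = 26448.8114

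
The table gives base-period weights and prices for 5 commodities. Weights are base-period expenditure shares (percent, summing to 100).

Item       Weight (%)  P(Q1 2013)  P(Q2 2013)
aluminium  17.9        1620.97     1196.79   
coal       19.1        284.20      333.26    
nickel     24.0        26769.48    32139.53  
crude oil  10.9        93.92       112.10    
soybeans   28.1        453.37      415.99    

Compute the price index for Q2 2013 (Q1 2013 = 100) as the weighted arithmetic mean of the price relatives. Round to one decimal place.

aluminium: 17.9 × (1196.79/1620.97) = 17.9 × 0.738317 = 13.2159
coal: 19.1 × (333.26/284.20) = 19.1 × 1.172625 = 22.3971
nickel: 24.0 × (32139.53/26769.48) = 24.0 × 1.200603 = 28.8145
crude oil: 10.9 × (112.10/93.92) = 10.9 × 1.193569 = 13.0099
soybeans: 28.1 × (415.99/453.37) = 28.1 × 0.917551 = 25.7832
Index = Σ wᵢ·(p₁ᵢ/p₀ᵢ) = 13.2159 + 22.3971 + 28.8145 + 13.0099 + 25.7832 = 103.2206

103.2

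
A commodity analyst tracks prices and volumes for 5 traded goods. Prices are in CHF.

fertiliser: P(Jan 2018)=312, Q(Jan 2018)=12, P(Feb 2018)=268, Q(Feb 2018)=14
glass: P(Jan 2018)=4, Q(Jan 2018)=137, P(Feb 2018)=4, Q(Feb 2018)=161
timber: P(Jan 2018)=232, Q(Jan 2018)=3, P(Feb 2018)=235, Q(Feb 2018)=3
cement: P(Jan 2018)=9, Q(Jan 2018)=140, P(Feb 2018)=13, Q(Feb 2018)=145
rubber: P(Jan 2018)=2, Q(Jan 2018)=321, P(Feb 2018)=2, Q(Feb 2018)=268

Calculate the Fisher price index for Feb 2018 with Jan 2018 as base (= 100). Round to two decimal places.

100.12

Laspeyres component (base-period weights):
ΣP(Feb 2018)Q(Jan 2018) = 268×12 + 4×137 + 235×3 + 13×140 + 2×321 = 3216 + 548 + 705 + 1820 + 642 = 6931
ΣP(Jan 2018)Q(Jan 2018) = 312×12 + 4×137 + 232×3 + 9×140 + 2×321 = 3744 + 548 + 696 + 1260 + 642 = 6890
L = 6931 / 6890 × 100 = 100.5951
Paasche component (current-period weights):
ΣP(Feb 2018)Q(Feb 2018) = 268×14 + 4×161 + 235×3 + 13×145 + 2×268 = 3752 + 644 + 705 + 1885 + 536 = 7522
ΣP(Jan 2018)Q(Feb 2018) = 312×14 + 4×161 + 232×3 + 9×145 + 2×268 = 4368 + 644 + 696 + 1305 + 536 = 7549
P = 7522 / 7549 × 100 = 99.6423
Fisher = √(L × P) = √(100.5951 × 99.6423) = 100.1176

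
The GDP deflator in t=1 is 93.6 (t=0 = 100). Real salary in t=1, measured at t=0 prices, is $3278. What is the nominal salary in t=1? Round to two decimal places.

Nominal = Real × (Index/100) = 3278 × (93.6/100)
        = 3278 × 0.936 = 3068.2080

3068.21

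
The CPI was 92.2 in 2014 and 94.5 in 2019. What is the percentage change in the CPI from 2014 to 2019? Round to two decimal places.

Change = (94.5 − 92.2) / 92.2 × 100
       = 2.3 / 92.2 × 100 = 2.4946%

2.49%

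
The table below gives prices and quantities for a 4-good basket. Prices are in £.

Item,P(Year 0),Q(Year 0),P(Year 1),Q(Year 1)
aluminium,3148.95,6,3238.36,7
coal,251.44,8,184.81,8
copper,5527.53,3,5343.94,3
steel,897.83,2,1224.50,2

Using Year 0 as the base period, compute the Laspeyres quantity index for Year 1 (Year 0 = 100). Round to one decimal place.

Laspeyres quantity index uses base-period prices as weights.
ΣP(Year 0)·Q(Year 1) = 3148.95×7 + 251.44×8 + 5527.53×3 + 897.83×2 = 22042.65 + 2011.52 + 16582.59 + 1795.66 = 42432.42
ΣP(Year 0)·Q(Year 0) = 3148.95×6 + 251.44×8 + 5527.53×3 + 897.83×2 = 18893.7 + 2011.52 + 16582.59 + 1795.66 = 39283.47
Index = 42432.42 / 39283.47 × 100 = 108.0160

108.0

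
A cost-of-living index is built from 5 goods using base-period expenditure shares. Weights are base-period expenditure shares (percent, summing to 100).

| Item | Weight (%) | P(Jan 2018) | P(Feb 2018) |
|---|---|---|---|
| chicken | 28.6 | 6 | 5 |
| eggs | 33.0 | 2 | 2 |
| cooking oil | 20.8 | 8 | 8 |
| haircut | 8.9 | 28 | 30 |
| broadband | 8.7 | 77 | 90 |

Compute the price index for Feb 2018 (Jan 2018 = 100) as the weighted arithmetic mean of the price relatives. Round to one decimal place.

97.3

chicken: 28.6 × (5/6) = 28.6 × 0.833333 = 23.8333
eggs: 33.0 × (2/2) = 33.0 × 1.000000 = 33.0000
cooking oil: 20.8 × (8/8) = 20.8 × 1.000000 = 20.8000
haircut: 8.9 × (30/28) = 8.9 × 1.071429 = 9.5357
broadband: 8.7 × (90/77) = 8.7 × 1.168831 = 10.1688
Index = Σ wᵢ·(p₁ᵢ/p₀ᵢ) = 23.8333 + 33.0000 + 20.8000 + 9.5357 + 10.1688 = 97.3379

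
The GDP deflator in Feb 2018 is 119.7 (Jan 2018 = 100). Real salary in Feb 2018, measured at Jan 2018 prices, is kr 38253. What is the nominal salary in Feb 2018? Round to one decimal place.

Nominal = Real × (Index/100) = 38253 × (119.7/100)
        = 38253 × 1.197 = 45788.8410

45788.8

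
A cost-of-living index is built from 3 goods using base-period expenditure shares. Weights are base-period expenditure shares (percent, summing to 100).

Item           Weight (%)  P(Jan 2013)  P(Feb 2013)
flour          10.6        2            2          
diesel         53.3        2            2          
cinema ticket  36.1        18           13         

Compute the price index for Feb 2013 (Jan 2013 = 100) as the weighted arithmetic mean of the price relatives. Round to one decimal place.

90.0

flour: 10.6 × (2/2) = 10.6 × 1.000000 = 10.6000
diesel: 53.3 × (2/2) = 53.3 × 1.000000 = 53.3000
cinema ticket: 36.1 × (13/18) = 36.1 × 0.722222 = 26.0722
Index = Σ wᵢ·(p₁ᵢ/p₀ᵢ) = 10.6000 + 53.3000 + 26.0722 = 89.9722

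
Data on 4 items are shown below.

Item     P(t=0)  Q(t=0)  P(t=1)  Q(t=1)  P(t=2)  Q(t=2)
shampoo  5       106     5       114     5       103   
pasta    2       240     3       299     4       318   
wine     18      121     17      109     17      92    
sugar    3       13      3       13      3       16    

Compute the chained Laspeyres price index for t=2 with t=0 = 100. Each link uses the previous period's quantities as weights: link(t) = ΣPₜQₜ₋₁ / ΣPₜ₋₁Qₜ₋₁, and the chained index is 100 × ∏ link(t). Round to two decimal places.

Link t=0→t=1:
ΣP(t=1)Q(t=0) = 5×106 + 3×240 + 17×121 + 3×13 = 530 + 720 + 2057 + 39 = 3346
ΣP(t=0)Q(t=0) = 5×106 + 2×240 + 18×121 + 3×13 = 530 + 480 + 2178 + 39 = 3227
link = 3346/3227 = 1.036876
Link t=1→t=2:
ΣP(t=2)Q(t=1) = 5×114 + 4×299 + 17×109 + 3×13 = 570 + 1196 + 1853 + 39 = 3658
ΣP(t=1)Q(t=1) = 5×114 + 3×299 + 17×109 + 3×13 = 570 + 897 + 1853 + 39 = 3359
link = 3658/3359 = 1.089015
Chained index = 100 × 1.036876 × 1.089015 = 112.9173

112.92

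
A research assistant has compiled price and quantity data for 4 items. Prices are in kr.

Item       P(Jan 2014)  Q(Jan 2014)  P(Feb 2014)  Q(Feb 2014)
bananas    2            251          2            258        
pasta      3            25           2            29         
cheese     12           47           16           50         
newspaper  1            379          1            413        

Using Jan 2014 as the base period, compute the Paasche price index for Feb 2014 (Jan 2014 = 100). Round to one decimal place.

Paasche price index uses current-period quantities as weights.
ΣP(Feb 2014)·Q(Feb 2014) = 2×258 + 2×29 + 16×50 + 1×413 = 516 + 58 + 800 + 413 = 1787
ΣP(Jan 2014)·Q(Feb 2014) = 2×258 + 3×29 + 12×50 + 1×413 = 516 + 87 + 600 + 413 = 1616
Index = 1787 / 1616 × 100 = 110.5817

110.6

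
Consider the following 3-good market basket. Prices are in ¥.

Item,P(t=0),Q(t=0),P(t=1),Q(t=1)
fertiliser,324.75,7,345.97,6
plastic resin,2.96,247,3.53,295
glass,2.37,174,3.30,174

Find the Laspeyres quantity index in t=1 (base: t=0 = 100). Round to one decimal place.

Laspeyres quantity index uses base-period prices as weights.
ΣP(t=0)·Q(t=1) = 324.75×6 + 2.96×295 + 2.37×174 = 1948.5 + 873.2 + 412.38 = 3234.08
ΣP(t=0)·Q(t=0) = 324.75×7 + 2.96×247 + 2.37×174 = 2273.25 + 731.12 + 412.38 = 3416.75
Index = 3234.08 / 3416.75 × 100 = 94.6537

94.7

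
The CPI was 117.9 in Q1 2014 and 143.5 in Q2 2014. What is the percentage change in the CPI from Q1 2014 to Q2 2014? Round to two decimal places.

Change = (143.5 − 117.9) / 117.9 × 100
       = 25.6 / 117.9 × 100 = 21.7133%

21.71%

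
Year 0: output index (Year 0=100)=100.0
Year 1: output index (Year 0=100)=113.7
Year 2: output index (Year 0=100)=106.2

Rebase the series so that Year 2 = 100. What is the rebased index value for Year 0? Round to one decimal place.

Rebased(Year 0) = 100.0 / 106.2 × 100 = 94.1620

94.2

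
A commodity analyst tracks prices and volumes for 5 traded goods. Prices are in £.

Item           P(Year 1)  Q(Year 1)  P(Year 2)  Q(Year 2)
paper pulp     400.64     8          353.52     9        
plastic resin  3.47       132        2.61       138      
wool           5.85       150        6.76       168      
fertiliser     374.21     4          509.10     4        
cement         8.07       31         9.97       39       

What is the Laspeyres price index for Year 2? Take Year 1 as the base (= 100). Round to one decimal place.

103.9

Laspeyres price index uses base-period quantities as weights.
ΣP(Year 2)·Q(Year 1) = 353.52×8 + 2.61×132 + 6.76×150 + 509.10×4 + 9.97×31 = 2828.16 + 344.52 + 1014 + 2036.4 + 309.07 = 6532.15
ΣP(Year 1)·Q(Year 1) = 400.64×8 + 3.47×132 + 5.85×150 + 374.21×4 + 8.07×31 = 3205.12 + 458.04 + 877.5 + 1496.84 + 250.17 = 6287.67
Index = 6532.15 / 6287.67 × 100 = 103.8882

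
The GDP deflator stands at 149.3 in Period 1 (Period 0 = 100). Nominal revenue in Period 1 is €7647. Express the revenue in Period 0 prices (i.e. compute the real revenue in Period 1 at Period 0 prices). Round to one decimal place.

Real = Nominal ÷ (Index/100) = 7647 ÷ (149.3/100)
     = 7647 ÷ 1.493 = 5121.9022

5121.9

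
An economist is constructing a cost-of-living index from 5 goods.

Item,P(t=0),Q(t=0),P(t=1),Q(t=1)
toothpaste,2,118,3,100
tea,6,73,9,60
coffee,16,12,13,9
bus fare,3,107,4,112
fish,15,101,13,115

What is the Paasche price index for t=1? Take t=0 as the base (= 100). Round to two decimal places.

Paasche price index uses current-period quantities as weights.
ΣP(t=1)·Q(t=1) = 3×100 + 9×60 + 13×9 + 4×112 + 13×115 = 300 + 540 + 117 + 448 + 1495 = 2900
ΣP(t=0)·Q(t=1) = 2×100 + 6×60 + 16×9 + 3×112 + 15×115 = 200 + 360 + 144 + 336 + 1725 = 2765
Index = 2900 / 2765 × 100 = 104.8825

104.88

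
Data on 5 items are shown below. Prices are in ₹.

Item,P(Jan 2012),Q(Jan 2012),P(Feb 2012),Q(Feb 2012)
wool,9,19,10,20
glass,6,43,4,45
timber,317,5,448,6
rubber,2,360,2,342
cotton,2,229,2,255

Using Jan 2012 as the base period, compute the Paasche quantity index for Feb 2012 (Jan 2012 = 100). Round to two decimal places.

Paasche quantity index uses current-period prices as weights.
ΣP(Feb 2012)·Q(Feb 2012) = 10×20 + 4×45 + 448×6 + 2×342 + 2×255 = 200 + 180 + 2688 + 684 + 510 = 4262
ΣP(Feb 2012)·Q(Jan 2012) = 10×19 + 4×43 + 448×5 + 2×360 + 2×229 = 190 + 172 + 2240 + 720 + 458 = 3780
Index = 4262 / 3780 × 100 = 112.7513

112.75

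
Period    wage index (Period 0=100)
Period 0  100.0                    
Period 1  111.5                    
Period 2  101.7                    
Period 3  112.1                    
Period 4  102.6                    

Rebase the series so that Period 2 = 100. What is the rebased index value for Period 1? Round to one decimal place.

109.6

Rebased(Period 1) = 111.5 / 101.7 × 100 = 109.6362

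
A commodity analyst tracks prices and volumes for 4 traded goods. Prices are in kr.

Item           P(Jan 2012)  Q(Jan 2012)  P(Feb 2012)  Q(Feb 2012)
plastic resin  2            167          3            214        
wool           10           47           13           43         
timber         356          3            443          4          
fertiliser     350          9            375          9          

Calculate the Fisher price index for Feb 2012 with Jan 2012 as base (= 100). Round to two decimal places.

116.34

Laspeyres component (base-period weights):
ΣP(Feb 2012)Q(Jan 2012) = 3×167 + 13×47 + 443×3 + 375×9 = 501 + 611 + 1329 + 3375 = 5816
ΣP(Jan 2012)Q(Jan 2012) = 2×167 + 10×47 + 356×3 + 350×9 = 334 + 470 + 1068 + 3150 = 5022
L = 5816 / 5022 × 100 = 115.8104
Paasche component (current-period weights):
ΣP(Feb 2012)Q(Feb 2012) = 3×214 + 13×43 + 443×4 + 375×9 = 642 + 559 + 1772 + 3375 = 6348
ΣP(Jan 2012)Q(Feb 2012) = 2×214 + 10×43 + 356×4 + 350×9 = 428 + 430 + 1424 + 3150 = 5432
P = 6348 / 5432 × 100 = 116.8630
Fisher = √(L × P) = √(115.8104 × 116.8630) = 116.3355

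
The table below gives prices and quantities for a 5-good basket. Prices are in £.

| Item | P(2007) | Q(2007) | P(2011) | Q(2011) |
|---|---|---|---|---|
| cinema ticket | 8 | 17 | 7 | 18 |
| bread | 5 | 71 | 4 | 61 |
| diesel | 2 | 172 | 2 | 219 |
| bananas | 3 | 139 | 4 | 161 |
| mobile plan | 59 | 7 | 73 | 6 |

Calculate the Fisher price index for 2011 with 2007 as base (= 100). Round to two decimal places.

109.29

Laspeyres component (base-period weights):
ΣP(2011)Q(2007) = 7×17 + 4×71 + 2×172 + 4×139 + 73×7 = 119 + 284 + 344 + 556 + 511 = 1814
ΣP(2007)Q(2007) = 8×17 + 5×71 + 2×172 + 3×139 + 59×7 = 136 + 355 + 344 + 417 + 413 = 1665
L = 1814 / 1665 × 100 = 108.9489
Paasche component (current-period weights):
ΣP(2011)Q(2011) = 7×18 + 4×61 + 2×219 + 4×161 + 73×6 = 126 + 244 + 438 + 644 + 438 = 1890
ΣP(2007)Q(2011) = 8×18 + 5×61 + 2×219 + 3×161 + 59×6 = 144 + 305 + 438 + 483 + 354 = 1724
P = 1890 / 1724 × 100 = 109.6288
Fisher = √(L × P) = √(108.9489 × 109.6288) = 109.2883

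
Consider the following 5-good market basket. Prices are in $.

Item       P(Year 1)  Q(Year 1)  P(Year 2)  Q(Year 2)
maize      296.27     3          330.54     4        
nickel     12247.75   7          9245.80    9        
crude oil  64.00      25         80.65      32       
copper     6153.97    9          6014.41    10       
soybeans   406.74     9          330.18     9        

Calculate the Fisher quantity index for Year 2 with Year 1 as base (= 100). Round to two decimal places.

Laspeyres component (base-period weights):
ΣP(Year 1)Q(Year 2) = 296.27×4 + 12247.75×9 + 64.00×32 + 6153.97×10 + 406.74×9 = 1185.08 + 110229.75 + 2048 + 61539.7 + 3660.66 = 178663.19
ΣP(Year 1)Q(Year 1) = 296.27×3 + 12247.75×7 + 64.00×25 + 6153.97×9 + 406.74×9 = 888.81 + 85734.25 + 1600 + 55385.73 + 3660.66 = 147269.45
L = 178663.19 / 147269.45 × 100 = 121.3172
Paasche component (current-period weights):
ΣP(Year 2)Q(Year 2) = 330.54×4 + 9245.80×9 + 80.65×32 + 6014.41×10 + 330.18×9 = 1322.16 + 83212.2 + 2580.8 + 60144.1 + 2971.62 = 150230.88
ΣP(Year 2)Q(Year 1) = 330.54×3 + 9245.80×7 + 80.65×25 + 6014.41×9 + 330.18×9 = 991.62 + 64720.6 + 2016.25 + 54129.69 + 2971.62 = 124829.78
P = 150230.88 / 124829.78 × 100 = 120.3486
Fisher = √(L × P) = √(121.3172 × 120.3486) = 120.8319

120.83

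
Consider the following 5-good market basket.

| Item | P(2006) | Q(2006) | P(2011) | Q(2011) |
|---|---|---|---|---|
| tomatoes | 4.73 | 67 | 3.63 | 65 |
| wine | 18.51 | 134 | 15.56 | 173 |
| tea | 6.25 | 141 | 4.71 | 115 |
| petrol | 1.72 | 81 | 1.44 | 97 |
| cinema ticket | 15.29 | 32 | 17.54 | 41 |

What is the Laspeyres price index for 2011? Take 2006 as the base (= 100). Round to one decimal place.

85.2

Laspeyres price index uses base-period quantities as weights.
ΣP(2011)·Q(2006) = 3.63×67 + 15.56×134 + 4.71×141 + 1.44×81 + 17.54×32 = 243.21 + 2085.04 + 664.11 + 116.64 + 561.28 = 3670.28
ΣP(2006)·Q(2006) = 4.73×67 + 18.51×134 + 6.25×141 + 1.72×81 + 15.29×32 = 316.91 + 2480.34 + 881.25 + 139.32 + 489.28 = 4307.1
Index = 3670.28 / 4307.1 × 100 = 85.2146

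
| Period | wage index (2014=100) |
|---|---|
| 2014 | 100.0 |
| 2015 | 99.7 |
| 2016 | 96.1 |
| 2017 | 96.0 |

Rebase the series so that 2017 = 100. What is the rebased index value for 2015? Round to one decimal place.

103.9

Rebased(2015) = 99.7 / 96.0 × 100 = 103.8542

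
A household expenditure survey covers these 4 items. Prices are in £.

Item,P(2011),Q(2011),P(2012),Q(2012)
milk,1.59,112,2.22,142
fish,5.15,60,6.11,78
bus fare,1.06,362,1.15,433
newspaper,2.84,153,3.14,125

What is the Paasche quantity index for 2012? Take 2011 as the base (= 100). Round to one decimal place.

111.3

Paasche quantity index uses current-period prices as weights.
ΣP(2012)·Q(2012) = 2.22×142 + 6.11×78 + 1.15×433 + 3.14×125 = 315.24 + 476.58 + 497.95 + 392.5 = 1682.27
ΣP(2012)·Q(2011) = 2.22×112 + 6.11×60 + 1.15×362 + 3.14×153 = 248.64 + 366.6 + 416.3 + 480.42 = 1511.96
Index = 1682.27 / 1511.96 × 100 = 111.2642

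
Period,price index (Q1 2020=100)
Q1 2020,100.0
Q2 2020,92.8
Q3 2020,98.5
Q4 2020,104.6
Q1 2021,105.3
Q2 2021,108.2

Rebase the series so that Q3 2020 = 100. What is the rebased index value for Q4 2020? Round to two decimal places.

Rebased(Q4 2020) = 104.6 / 98.5 × 100 = 106.1929

106.19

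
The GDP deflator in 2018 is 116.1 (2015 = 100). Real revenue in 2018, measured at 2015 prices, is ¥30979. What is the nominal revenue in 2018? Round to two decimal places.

Nominal = Real × (Index/100) = 30979 × (116.1/100)
        = 30979 × 1.161 = 35966.6190

35966.62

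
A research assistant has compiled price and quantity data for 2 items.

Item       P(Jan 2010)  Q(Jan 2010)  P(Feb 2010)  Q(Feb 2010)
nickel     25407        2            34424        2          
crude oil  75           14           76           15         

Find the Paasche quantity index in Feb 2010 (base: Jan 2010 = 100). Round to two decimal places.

100.11

Paasche quantity index uses current-period prices as weights.
ΣP(Feb 2010)·Q(Feb 2010) = 34424×2 + 76×15 = 68848 + 1140 = 69988
ΣP(Feb 2010)·Q(Jan 2010) = 34424×2 + 76×14 = 68848 + 1064 = 69912
Index = 69988 / 69912 × 100 = 100.1087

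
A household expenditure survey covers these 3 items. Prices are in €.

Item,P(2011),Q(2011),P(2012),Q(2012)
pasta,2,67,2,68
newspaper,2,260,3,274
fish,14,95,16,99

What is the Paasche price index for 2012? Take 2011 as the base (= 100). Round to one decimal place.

122.8

Paasche price index uses current-period quantities as weights.
ΣP(2012)·Q(2012) = 2×68 + 3×274 + 16×99 = 136 + 822 + 1584 = 2542
ΣP(2011)·Q(2012) = 2×68 + 2×274 + 14×99 = 136 + 548 + 1386 = 2070
Index = 2542 / 2070 × 100 = 122.8019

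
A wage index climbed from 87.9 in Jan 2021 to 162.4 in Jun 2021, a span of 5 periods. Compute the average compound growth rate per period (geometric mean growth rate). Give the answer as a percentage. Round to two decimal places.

13.06%

Growth factor = (162.4/87.9)^(1/5) = (1.847554)^(1/5) = 1.130627
Growth rate = 1.130627 − 1 = 0.130627 = 13.0627%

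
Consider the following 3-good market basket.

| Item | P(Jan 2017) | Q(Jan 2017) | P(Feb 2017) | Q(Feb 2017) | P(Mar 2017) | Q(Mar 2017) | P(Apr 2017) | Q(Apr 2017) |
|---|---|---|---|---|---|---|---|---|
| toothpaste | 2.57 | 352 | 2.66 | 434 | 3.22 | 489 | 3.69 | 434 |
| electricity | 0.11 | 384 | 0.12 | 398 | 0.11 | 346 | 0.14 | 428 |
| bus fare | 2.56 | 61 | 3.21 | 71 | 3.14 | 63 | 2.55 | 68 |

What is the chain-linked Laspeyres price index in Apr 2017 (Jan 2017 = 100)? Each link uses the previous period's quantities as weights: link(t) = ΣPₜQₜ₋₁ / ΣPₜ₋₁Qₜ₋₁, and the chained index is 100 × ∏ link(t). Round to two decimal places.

Link Jan 2017→Feb 2017:
ΣP(Feb 2017)Q(Jan 2017) = 2.66×352 + 0.12×384 + 3.21×61 = 936.32 + 46.08 + 195.81 = 1178.21
ΣP(Jan 2017)Q(Jan 2017) = 2.57×352 + 0.11×384 + 2.56×61 = 904.64 + 42.24 + 156.16 = 1103.04
link = 1178.21/1103.04 = 1.068148
Link Feb 2017→Mar 2017:
ΣP(Mar 2017)Q(Feb 2017) = 3.22×434 + 0.11×398 + 3.14×71 = 1397.48 + 43.78 + 222.94 = 1664.2
ΣP(Feb 2017)Q(Feb 2017) = 2.66×434 + 0.12×398 + 3.21×71 = 1154.44 + 47.76 + 227.91 = 1430.11
link = 1664.2/1430.11 = 1.163687
Link Mar 2017→Apr 2017:
ΣP(Apr 2017)Q(Mar 2017) = 3.69×489 + 0.14×346 + 2.55×63 = 1804.41 + 48.44 + 160.65 = 2013.5
ΣP(Mar 2017)Q(Mar 2017) = 3.22×489 + 0.11×346 + 3.14×63 = 1574.58 + 38.06 + 197.82 = 1810.46
link = 2013.5/1810.46 = 1.112148
Chained index = 100 × 1.068148 × 1.163687 × 1.112148 = 138.2389

138.24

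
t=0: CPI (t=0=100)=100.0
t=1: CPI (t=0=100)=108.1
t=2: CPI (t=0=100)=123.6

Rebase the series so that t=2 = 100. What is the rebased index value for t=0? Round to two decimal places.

80.91

Rebased(t=0) = 100.0 / 123.6 × 100 = 80.9061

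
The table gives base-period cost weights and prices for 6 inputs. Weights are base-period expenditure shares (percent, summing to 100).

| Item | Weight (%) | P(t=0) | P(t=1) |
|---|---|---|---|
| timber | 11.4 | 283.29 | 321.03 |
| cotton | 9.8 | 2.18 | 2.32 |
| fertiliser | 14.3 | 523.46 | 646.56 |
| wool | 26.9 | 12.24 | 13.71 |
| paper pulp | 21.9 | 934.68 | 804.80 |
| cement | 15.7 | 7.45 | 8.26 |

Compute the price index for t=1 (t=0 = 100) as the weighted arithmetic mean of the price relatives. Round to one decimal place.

107.4

timber: 11.4 × (321.03/283.29) = 11.4 × 1.133220 = 12.9187
cotton: 9.8 × (2.32/2.18) = 9.8 × 1.064220 = 10.4294
fertiliser: 14.3 × (646.56/523.46) = 14.3 × 1.235166 = 17.6629
wool: 26.9 × (13.71/12.24) = 26.9 × 1.120098 = 30.1306
paper pulp: 21.9 × (804.80/934.68) = 21.9 × 0.861043 = 18.8568
cement: 15.7 × (8.26/7.45) = 15.7 × 1.108725 = 17.4070
Index = Σ wᵢ·(p₁ᵢ/p₀ᵢ) = 12.9187 + 10.4294 + 17.6629 + 30.1306 + 18.8568 + 17.4070 = 107.4054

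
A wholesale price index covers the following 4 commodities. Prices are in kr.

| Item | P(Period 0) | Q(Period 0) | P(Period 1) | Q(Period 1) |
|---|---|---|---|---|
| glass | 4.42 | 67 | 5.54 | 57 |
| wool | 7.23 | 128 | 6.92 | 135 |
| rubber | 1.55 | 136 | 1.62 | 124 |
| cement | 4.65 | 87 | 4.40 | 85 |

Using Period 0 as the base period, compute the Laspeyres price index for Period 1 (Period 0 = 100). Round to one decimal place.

101.3

Laspeyres price index uses base-period quantities as weights.
ΣP(Period 1)·Q(Period 0) = 5.54×67 + 6.92×128 + 1.62×136 + 4.40×87 = 371.18 + 885.76 + 220.32 + 382.8 = 1860.06
ΣP(Period 0)·Q(Period 0) = 4.42×67 + 7.23×128 + 1.55×136 + 4.65×87 = 296.14 + 925.44 + 210.8 + 404.55 = 1836.93
Index = 1860.06 / 1836.93 × 100 = 101.2592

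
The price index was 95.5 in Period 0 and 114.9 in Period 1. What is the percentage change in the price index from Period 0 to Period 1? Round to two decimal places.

20.31%

Change = (114.9 − 95.5) / 95.5 × 100
       = 19.4 / 95.5 × 100 = 20.3141%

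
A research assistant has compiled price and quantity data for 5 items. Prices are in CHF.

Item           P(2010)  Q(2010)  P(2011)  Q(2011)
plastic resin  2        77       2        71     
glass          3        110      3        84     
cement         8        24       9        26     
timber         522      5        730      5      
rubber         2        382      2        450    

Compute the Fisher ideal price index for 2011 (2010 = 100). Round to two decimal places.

126.10

Laspeyres component (base-period weights):
ΣP(2011)Q(2010) = 2×77 + 3×110 + 9×24 + 730×5 + 2×382 = 154 + 330 + 216 + 3650 + 764 = 5114
ΣP(2010)Q(2010) = 2×77 + 3×110 + 8×24 + 522×5 + 2×382 = 154 + 330 + 192 + 2610 + 764 = 4050
L = 5114 / 4050 × 100 = 126.2716
Paasche component (current-period weights):
ΣP(2011)Q(2011) = 2×71 + 3×84 + 9×26 + 730×5 + 2×450 = 142 + 252 + 234 + 3650 + 900 = 5178
ΣP(2010)Q(2011) = 2×71 + 3×84 + 8×26 + 522×5 + 2×450 = 142 + 252 + 208 + 2610 + 900 = 4112
P = 5178 / 4112 × 100 = 125.9241
Fisher = √(L × P) = √(126.2716 × 125.9241) = 126.0977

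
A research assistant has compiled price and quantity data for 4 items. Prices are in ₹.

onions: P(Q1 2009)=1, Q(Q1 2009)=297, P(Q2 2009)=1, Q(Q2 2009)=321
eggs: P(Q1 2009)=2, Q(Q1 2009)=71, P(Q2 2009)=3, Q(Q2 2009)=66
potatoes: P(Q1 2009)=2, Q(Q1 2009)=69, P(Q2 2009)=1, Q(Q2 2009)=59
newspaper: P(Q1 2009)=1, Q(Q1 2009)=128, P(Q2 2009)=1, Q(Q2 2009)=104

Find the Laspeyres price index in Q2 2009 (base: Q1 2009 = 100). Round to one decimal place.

100.3

Laspeyres price index uses base-period quantities as weights.
ΣP(Q2 2009)·Q(Q1 2009) = 1×297 + 3×71 + 1×69 + 1×128 = 297 + 213 + 69 + 128 = 707
ΣP(Q1 2009)·Q(Q1 2009) = 1×297 + 2×71 + 2×69 + 1×128 = 297 + 142 + 138 + 128 = 705
Index = 707 / 705 × 100 = 100.2837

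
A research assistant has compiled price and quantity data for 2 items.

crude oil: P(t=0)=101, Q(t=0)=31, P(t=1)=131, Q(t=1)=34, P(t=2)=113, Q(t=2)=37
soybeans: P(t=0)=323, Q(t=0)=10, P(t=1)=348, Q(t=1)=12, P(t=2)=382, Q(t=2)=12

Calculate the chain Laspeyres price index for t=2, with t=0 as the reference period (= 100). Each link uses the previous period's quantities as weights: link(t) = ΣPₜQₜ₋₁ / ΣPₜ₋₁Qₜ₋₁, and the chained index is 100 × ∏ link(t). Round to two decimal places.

Link t=0→t=1:
ΣP(t=1)Q(t=0) = 131×31 + 348×10 = 4061 + 3480 = 7541
ΣP(t=0)Q(t=0) = 101×31 + 323×10 = 3131 + 3230 = 6361
link = 7541/6361 = 1.185505
Link t=1→t=2:
ΣP(t=2)Q(t=1) = 113×34 + 382×12 = 3842 + 4584 = 8426
ΣP(t=1)Q(t=1) = 131×34 + 348×12 = 4454 + 4176 = 8630
link = 8426/8630 = 0.976362
Chained index = 100 × 1.185505 × 0.976362 = 115.7482

115.75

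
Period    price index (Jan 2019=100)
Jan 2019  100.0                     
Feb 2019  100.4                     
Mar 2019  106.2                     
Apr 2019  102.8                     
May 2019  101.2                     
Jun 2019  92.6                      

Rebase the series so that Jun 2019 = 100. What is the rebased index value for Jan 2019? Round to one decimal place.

108.0

Rebased(Jan 2019) = 100.0 / 92.6 × 100 = 107.9914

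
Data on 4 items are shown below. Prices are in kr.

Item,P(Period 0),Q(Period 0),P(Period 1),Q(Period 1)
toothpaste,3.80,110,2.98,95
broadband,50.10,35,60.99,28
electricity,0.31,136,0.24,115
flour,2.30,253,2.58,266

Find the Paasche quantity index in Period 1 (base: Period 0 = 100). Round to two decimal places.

Paasche quantity index uses current-period prices as weights.
ΣP(Period 1)·Q(Period 1) = 2.98×95 + 60.99×28 + 0.24×115 + 2.58×266 = 283.1 + 1707.72 + 27.6 + 686.28 = 2704.7
ΣP(Period 1)·Q(Period 0) = 2.98×110 + 60.99×35 + 0.24×136 + 2.58×253 = 327.8 + 2134.65 + 32.64 + 652.74 = 3147.83
Index = 2704.7 / 3147.83 × 100 = 85.9227

85.92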